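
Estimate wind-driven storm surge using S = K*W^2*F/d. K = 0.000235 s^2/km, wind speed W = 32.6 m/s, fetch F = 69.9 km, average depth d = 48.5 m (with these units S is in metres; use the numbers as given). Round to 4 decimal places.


S = K * W^2 * F / d
W^2 = 32.6^2 = 1062.76
S = 0.000235 * 1062.76 * 69.9 / 48.5
Numerator = 0.000235 * 1062.76 * 69.9 = 17.457427
S = 17.457427 / 48.5 = 0.3599 m

0.3599


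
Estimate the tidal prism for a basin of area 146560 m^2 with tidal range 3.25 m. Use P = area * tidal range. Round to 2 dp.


Tidal prism = Area * Tidal range
P = 146560 * 3.25
P = 476320.00 m^3

476320.00


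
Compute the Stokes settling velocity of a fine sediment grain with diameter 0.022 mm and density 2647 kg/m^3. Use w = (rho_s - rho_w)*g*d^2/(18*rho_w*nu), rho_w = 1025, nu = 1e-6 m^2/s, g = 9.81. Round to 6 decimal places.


w = (rho_s - rho_w) * g * d^2 / (18 * rho_w * nu)
d = 0.022 mm = 0.000022 m
rho_s - rho_w = 2647 - 1025 = 1622
Numerator = 1622 * 9.81 * (0.000022)^2 = 0.000007701321
Denominator = 18 * 1025 * 1e-6 = 0.018450
w = 0.000417 m/s

0.000417


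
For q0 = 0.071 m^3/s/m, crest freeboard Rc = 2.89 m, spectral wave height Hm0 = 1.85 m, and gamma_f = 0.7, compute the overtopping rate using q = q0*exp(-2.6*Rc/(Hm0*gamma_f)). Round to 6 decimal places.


q = q0 * exp(-2.6 * Rc / (Hm0 * gamma_f))
Exponent = -2.6 * 2.89 / (1.85 * 0.7)
= -2.6 * 2.89 / 1.2950
= -5.802317
exp(-5.802317) = 0.003021
q = 0.071 * 0.003021
q = 0.000214 m^3/s/m

0.000214


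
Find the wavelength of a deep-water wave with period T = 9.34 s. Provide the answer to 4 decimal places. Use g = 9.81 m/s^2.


L0 = g * T^2 / (2 * pi)
L0 = 9.81 * 9.34^2 / (2 * pi)
L0 = 9.81 * 87.2356 / 6.28319
L0 = 855.7812 / 6.28319
L0 = 136.2018 m

136.2018


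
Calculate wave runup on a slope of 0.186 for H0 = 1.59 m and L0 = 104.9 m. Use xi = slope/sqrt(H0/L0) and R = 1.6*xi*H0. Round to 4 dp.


xi = slope / sqrt(H0/L0)
H0/L0 = 1.59/104.9 = 0.015157
sqrt(0.015157) = 0.123115
xi = 0.186 / 0.123115 = 1.510783
R = 1.6 * xi * H0 = 1.6 * 1.510783 * 1.59
R = 3.8434 m

3.8434


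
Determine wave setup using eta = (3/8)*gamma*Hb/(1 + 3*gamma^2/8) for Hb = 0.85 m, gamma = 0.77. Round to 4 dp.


eta = (3/8) * gamma * Hb / (1 + 3*gamma^2/8)
Numerator = (3/8) * 0.77 * 0.85 = 0.245438
Denominator = 1 + 3*0.77^2/8 = 1 + 0.222338 = 1.222338
eta = 0.245438 / 1.222338
eta = 0.2008 m

0.2008


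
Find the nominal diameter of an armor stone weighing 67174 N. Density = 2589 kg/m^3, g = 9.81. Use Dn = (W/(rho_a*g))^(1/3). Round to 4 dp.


V = W / (rho_a * g)
V = 67174 / (2589 * 9.81)
V = 67174 / 25398.09
V = 2.644845 m^3
Dn = V^(1/3) = 2.644845^(1/3)
Dn = 1.3829 m

1.3829


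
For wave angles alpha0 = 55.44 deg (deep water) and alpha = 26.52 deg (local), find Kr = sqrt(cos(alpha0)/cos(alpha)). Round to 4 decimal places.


Kr = sqrt(cos(alpha0) / cos(alpha))
cos(55.44) = 0.567269
cos(26.52) = 0.894779
Kr = sqrt(0.567269 / 0.894779)
Kr = sqrt(0.633977)
Kr = 0.7962

0.7962


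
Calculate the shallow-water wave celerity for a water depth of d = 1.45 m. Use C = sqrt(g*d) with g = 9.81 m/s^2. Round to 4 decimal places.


Using the shallow-water approximation:
C = sqrt(g * d) = sqrt(9.81 * 1.45)
C = sqrt(14.2245)
C = 3.7715 m/s

3.7715


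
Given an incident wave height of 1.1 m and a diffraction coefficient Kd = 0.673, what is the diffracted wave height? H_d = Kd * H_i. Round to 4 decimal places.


H_d = Kd * H_i
H_d = 0.673 * 1.1
H_d = 0.7403 m

0.7403


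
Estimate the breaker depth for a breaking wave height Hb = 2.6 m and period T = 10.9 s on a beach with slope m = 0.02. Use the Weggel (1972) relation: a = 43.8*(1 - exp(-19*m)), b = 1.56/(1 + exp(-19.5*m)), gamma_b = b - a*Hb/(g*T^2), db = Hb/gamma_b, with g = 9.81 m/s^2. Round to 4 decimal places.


a = 43.8 * (1 - exp(-19 * m))
exp(-19 * 0.02) = exp(-0.3800) = 0.683861
a = 43.8 * (1 - 0.683861) = 13.846870
b = 1.56 / (1 + exp(-19.5 * m))
exp(-19.5 * 0.02) = exp(-0.3900) = 0.677057
b = 1.56 / (1 + 0.677057) = 0.930201
Hb / (g * T^2) = 2.6 / (9.81 * 10.9^2) = 2.6 / 1165.5261 = 0.00223075
gamma_b = b - a * Hb/(g*T^2) = 0.930201 - 13.846870 * 0.00223075 = 0.899312
db = Hb / gamma_b = 2.6 / 0.899312
db = 2.8911 m

2.8911


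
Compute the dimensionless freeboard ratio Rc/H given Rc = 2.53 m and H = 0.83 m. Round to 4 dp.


Relative freeboard = Rc / H
= 2.53 / 0.83
= 3.0482

3.0482


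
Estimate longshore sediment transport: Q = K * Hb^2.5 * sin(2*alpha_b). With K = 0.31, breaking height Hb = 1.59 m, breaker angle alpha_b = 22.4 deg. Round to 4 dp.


Q = K * Hb^2.5 * sin(2 * alpha_b)
Hb^2.5 = 1.59^2.5 = 3.187813
sin(2 * 22.4) = sin(44.8) = 0.704634
Q = 0.31 * 3.187813 * 0.704634
Q = 0.6963 m^3/s

0.6963


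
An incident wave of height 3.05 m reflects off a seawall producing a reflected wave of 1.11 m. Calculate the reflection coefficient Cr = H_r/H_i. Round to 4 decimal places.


Cr = H_r / H_i
Cr = 1.11 / 3.05
Cr = 0.3639

0.3639


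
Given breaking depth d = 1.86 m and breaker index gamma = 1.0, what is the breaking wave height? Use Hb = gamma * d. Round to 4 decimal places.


Hb = gamma * d
Hb = 1.0 * 1.86
Hb = 1.8600 m

1.8600


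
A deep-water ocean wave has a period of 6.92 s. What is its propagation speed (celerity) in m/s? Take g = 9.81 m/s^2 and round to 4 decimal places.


We use the deep-water celerity formula:
C = g * T / (2 * pi)
C = 9.81 * 6.92 / (2 * 3.14159...)
C = 67.885200 / 6.283185
C = 10.8043 m/s

10.8043


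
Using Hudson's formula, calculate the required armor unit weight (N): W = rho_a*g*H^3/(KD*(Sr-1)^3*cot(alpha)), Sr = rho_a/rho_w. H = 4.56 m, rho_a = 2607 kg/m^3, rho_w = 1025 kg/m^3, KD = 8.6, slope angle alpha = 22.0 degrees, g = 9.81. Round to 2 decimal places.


Sr = rho_a / rho_w = 2607 / 1025 = 2.543415
(Sr - 1) = 1.543415
(Sr - 1)^3 = 3.676612
cot(22.0) = 1 / tan(22.0) = 1 / 0.404026 = 2.475087
Numerator = 2607 * 9.81 * 4.56^3 = 2424959.9290
Denominator = 8.6 * 3.676612 * 2.475087 = 78.259440
W = 2424959.9290 / 78.259440
W = 30986.17 N

30986.17


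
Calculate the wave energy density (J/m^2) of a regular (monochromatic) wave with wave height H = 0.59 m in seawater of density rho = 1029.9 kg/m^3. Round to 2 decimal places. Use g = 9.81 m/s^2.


E = (1/8) * rho * g * H^2
E = (1/8) * 1029.9 * 9.81 * 0.59^2
E = 0.125 * 1029.9 * 9.81 * 0.3481
E = 439.62 J/m^2

439.62


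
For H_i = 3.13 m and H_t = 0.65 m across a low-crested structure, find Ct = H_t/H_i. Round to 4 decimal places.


Ct = H_t / H_i
Ct = 0.65 / 3.13
Ct = 0.2077

0.2077


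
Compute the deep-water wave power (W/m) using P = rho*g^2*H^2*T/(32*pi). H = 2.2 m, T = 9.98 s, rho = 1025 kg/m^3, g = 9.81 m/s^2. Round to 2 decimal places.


P = rho * g^2 * H^2 * T / (32 * pi)
P = 1025 * 9.81^2 * 2.2^2 * 9.98 / (32 * pi)
P = 1025 * 96.2361 * 4.8400 * 9.98 / 100.53096
P = 47395.59 W/m

47395.59


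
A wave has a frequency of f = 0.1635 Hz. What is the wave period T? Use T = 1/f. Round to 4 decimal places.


T = 1 / f
T = 1 / 0.1635
T = 6.1162 s

6.1162


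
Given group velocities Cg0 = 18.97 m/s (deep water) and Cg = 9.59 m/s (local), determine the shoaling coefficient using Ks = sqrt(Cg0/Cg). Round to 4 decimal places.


Ks = sqrt(Cg0 / Cg)
Ks = sqrt(18.97 / 9.59)
Ks = sqrt(1.9781)
Ks = 1.4065

1.4065


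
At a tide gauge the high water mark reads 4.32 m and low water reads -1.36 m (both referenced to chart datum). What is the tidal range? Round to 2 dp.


Tidal range = High water - Low water
Tidal range = 4.32 - (-1.36)
Tidal range = 5.68 m

5.68


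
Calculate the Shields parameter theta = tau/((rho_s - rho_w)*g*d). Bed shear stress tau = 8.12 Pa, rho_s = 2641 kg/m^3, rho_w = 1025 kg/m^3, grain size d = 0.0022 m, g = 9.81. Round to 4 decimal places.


theta = tau / ((rho_s - rho_w) * g * d)
rho_s - rho_w = 2641 - 1025 = 1616
Denominator = 1616 * 9.81 * 0.0022 = 34.876512
theta = 8.12 / 34.876512
theta = 0.2328

0.2328


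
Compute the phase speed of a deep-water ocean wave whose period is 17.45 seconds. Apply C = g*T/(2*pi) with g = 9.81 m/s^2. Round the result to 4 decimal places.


We use the deep-water celerity formula:
C = g * T / (2 * pi)
C = 9.81 * 17.45 / (2 * 3.14159...)
C = 171.184500 / 6.283185
C = 27.2449 m/s

27.2449


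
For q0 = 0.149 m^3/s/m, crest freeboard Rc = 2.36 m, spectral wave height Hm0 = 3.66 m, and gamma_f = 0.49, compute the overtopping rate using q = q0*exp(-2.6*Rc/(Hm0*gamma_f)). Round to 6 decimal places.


q = q0 * exp(-2.6 * Rc / (Hm0 * gamma_f))
Exponent = -2.6 * 2.36 / (3.66 * 0.49)
= -2.6 * 2.36 / 1.7934
= -3.421434
exp(-3.421434) = 0.032666
q = 0.149 * 0.032666
q = 0.004867 m^3/s/m

0.004867


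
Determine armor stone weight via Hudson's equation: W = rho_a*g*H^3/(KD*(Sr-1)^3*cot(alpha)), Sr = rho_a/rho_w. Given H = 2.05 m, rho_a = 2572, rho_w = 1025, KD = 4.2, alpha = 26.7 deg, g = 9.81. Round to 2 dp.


Sr = rho_a / rho_w = 2572 / 1025 = 2.509268
(Sr - 1) = 1.509268
(Sr - 1)^3 = 3.437948
cot(26.7) = 1 / tan(26.7) = 1 / 0.502948 = 1.988279
Numerator = 2572 * 9.81 * 2.05^3 = 217370.9757
Denominator = 4.2 * 3.437948 * 1.988279 = 28.709517
W = 217370.9757 / 28.709517
W = 7571.39 N

7571.39


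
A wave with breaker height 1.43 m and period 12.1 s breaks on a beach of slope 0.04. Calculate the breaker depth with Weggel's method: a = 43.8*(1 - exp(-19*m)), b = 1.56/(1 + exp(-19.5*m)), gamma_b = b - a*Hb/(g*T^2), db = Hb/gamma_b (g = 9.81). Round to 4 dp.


a = 43.8 * (1 - exp(-19 * m))
exp(-19 * 0.04) = exp(-0.7600) = 0.467666
a = 43.8 * (1 - 0.467666) = 23.316210
b = 1.56 / (1 + exp(-19.5 * m))
exp(-19.5 * 0.04) = exp(-0.7800) = 0.458406
b = 1.56 / (1 + 0.458406) = 1.069661
Hb / (g * T^2) = 1.43 / (9.81 * 12.1^2) = 1.43 / 1436.2821 = 0.00099563
gamma_b = b - a * Hb/(g*T^2) = 1.069661 - 23.316210 * 0.00099563 = 1.046447
db = Hb / gamma_b = 1.43 / 1.046447
db = 1.3665 m

1.3665


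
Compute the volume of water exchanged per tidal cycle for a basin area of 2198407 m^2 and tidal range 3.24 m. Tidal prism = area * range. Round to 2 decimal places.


Tidal prism = Area * Tidal range
P = 2198407 * 3.24
P = 7122838.68 m^3

7122838.68


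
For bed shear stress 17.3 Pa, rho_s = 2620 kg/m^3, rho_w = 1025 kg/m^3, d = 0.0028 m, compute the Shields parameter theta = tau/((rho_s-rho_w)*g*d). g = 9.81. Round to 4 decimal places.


theta = tau / ((rho_s - rho_w) * g * d)
rho_s - rho_w = 2620 - 1025 = 1595
Denominator = 1595 * 9.81 * 0.0028 = 43.811460
theta = 17.3 / 43.811460
theta = 0.3949

0.3949


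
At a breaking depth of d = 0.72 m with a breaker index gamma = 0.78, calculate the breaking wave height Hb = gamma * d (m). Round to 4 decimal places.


Hb = gamma * d
Hb = 0.78 * 0.72
Hb = 0.5616 m

0.5616


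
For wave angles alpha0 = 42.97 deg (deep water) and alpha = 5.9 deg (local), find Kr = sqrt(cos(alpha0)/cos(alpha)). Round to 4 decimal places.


Kr = sqrt(cos(alpha0) / cos(alpha))
cos(42.97) = 0.731711
cos(5.9) = 0.994703
Kr = sqrt(0.731711 / 0.994703)
Kr = sqrt(0.735607)
Kr = 0.8577

0.8577


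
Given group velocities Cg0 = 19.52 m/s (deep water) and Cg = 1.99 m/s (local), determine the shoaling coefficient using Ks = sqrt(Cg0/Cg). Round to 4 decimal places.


Ks = sqrt(Cg0 / Cg)
Ks = sqrt(19.52 / 1.99)
Ks = sqrt(9.8090)
Ks = 3.1319

3.1319


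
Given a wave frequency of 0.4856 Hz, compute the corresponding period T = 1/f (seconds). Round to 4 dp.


T = 1 / f
T = 1 / 0.4856
T = 2.0593 s

2.0593


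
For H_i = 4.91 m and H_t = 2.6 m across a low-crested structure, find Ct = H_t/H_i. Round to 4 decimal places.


Ct = H_t / H_i
Ct = 2.6 / 4.91
Ct = 0.5295

0.5295


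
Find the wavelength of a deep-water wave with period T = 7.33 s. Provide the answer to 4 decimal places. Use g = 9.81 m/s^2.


L0 = g * T^2 / (2 * pi)
L0 = 9.81 * 7.33^2 / (2 * pi)
L0 = 9.81 * 53.7289 / 6.28319
L0 = 527.0805 / 6.28319
L0 = 83.8875 m

83.8875


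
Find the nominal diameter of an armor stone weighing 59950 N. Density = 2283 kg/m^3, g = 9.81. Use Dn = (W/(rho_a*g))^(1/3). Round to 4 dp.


V = W / (rho_a * g)
V = 59950 / (2283 * 9.81)
V = 59950 / 22396.23
V = 2.676790 m^3
Dn = V^(1/3) = 2.676790^(1/3)
Dn = 1.3885 m

1.3885


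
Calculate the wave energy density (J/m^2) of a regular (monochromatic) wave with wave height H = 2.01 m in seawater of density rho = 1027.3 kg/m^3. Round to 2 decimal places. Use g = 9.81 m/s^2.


E = (1/8) * rho * g * H^2
E = (1/8) * 1027.3 * 9.81 * 2.01^2
E = 0.125 * 1027.3 * 9.81 * 4.0401
E = 5089.42 J/m^2

5089.42


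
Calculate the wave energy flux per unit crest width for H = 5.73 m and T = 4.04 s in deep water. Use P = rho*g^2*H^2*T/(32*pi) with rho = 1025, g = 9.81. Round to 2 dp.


P = rho * g^2 * H^2 * T / (32 * pi)
P = 1025 * 9.81^2 * 5.73^2 * 4.04 / (32 * pi)
P = 1025 * 96.2361 * 32.8329 * 4.04 / 100.53096
P = 130152.54 W/m

130152.54


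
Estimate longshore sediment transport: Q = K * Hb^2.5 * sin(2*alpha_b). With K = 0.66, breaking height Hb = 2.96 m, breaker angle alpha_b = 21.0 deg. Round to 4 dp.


Q = K * Hb^2.5 * sin(2 * alpha_b)
Hb^2.5 = 2.96^2.5 = 15.074027
sin(2 * 21.0) = sin(42.0) = 0.669131
Q = 0.66 * 15.074027 * 0.669131
Q = 6.6571 m^3/s

6.6571


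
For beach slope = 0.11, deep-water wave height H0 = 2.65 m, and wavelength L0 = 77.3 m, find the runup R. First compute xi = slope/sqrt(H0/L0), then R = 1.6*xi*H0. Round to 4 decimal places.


xi = slope / sqrt(H0/L0)
H0/L0 = 2.65/77.3 = 0.034282
sqrt(0.034282) = 0.185154
xi = 0.11 / 0.185154 = 0.594100
R = 1.6 * xi * H0 = 1.6 * 0.594100 * 2.65
R = 2.5190 m

2.5190


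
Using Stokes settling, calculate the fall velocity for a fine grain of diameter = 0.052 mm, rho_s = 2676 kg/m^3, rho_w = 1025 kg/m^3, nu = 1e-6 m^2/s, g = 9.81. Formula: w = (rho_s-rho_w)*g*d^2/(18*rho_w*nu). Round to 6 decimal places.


w = (rho_s - rho_w) * g * d^2 / (18 * rho_w * nu)
d = 0.052 mm = 0.000052 m
rho_s - rho_w = 2676 - 1025 = 1651
Numerator = 1651 * 9.81 * (0.000052)^2 = 0.000043794822
Denominator = 18 * 1025 * 1e-6 = 0.018450
w = 0.002374 m/s

0.002374


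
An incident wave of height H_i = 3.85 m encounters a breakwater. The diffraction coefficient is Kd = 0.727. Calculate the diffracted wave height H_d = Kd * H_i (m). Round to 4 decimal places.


H_d = Kd * H_i
H_d = 0.727 * 3.85
H_d = 2.7990 m

2.7990


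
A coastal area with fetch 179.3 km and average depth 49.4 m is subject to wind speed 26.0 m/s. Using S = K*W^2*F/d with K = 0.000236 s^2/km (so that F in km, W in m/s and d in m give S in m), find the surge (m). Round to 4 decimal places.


S = K * W^2 * F / d
W^2 = 26.0^2 = 676.00
S = 0.000236 * 676.00 * 179.3 / 49.4
Numerator = 0.000236 * 676.00 * 179.3 = 28.604805
S = 28.604805 / 49.4 = 0.5790 m

0.5790


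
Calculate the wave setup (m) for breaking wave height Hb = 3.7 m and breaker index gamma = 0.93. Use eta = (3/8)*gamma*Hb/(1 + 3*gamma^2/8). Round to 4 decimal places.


eta = (3/8) * gamma * Hb / (1 + 3*gamma^2/8)
Numerator = (3/8) * 0.93 * 3.7 = 1.290375
Denominator = 1 + 3*0.93^2/8 = 1 + 0.324338 = 1.324338
eta = 1.290375 / 1.324338
eta = 0.9744 m

0.9744


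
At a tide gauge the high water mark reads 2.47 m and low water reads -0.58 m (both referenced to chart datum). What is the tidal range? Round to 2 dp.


Tidal range = High water - Low water
Tidal range = 2.47 - (-0.58)
Tidal range = 3.05 m

3.05


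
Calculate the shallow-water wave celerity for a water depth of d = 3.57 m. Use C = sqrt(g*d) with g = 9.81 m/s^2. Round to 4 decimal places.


Using the shallow-water approximation:
C = sqrt(g * d) = sqrt(9.81 * 3.57)
C = sqrt(35.0217)
C = 5.9179 m/s

5.9179


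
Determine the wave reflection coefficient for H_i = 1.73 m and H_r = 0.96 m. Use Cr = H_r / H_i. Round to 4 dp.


Cr = H_r / H_i
Cr = 0.96 / 1.73
Cr = 0.5549

0.5549


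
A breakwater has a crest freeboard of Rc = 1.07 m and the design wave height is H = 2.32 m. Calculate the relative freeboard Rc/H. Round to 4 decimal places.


Relative freeboard = Rc / H
= 1.07 / 2.32
= 0.4612

0.4612


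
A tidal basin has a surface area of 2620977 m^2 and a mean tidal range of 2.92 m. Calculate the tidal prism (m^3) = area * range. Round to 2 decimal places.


Tidal prism = Area * Tidal range
P = 2620977 * 2.92
P = 7653252.84 m^3

7653252.84


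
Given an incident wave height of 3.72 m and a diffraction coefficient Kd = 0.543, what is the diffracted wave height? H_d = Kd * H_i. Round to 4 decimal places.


H_d = Kd * H_i
H_d = 0.543 * 3.72
H_d = 2.0200 m

2.0200


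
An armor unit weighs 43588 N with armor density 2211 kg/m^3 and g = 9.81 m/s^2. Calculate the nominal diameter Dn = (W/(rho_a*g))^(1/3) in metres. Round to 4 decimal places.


V = W / (rho_a * g)
V = 43588 / (2211 * 9.81)
V = 43588 / 21689.91
V = 2.009598 m^3
Dn = V^(1/3) = 2.009598^(1/3)
Dn = 1.2619 m

1.2619


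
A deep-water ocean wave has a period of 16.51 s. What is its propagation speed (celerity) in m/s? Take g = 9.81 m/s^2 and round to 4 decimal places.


We use the deep-water celerity formula:
C = g * T / (2 * pi)
C = 9.81 * 16.51 / (2 * 3.14159...)
C = 161.963100 / 6.283185
C = 25.7772 m/s

25.7772


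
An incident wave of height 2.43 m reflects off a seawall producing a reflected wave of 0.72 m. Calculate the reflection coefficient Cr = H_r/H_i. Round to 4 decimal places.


Cr = H_r / H_i
Cr = 0.72 / 2.43
Cr = 0.2963

0.2963


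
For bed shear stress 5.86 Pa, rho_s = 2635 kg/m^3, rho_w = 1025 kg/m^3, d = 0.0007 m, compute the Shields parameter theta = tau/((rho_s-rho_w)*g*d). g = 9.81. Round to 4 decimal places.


theta = tau / ((rho_s - rho_w) * g * d)
rho_s - rho_w = 2635 - 1025 = 1610
Denominator = 1610 * 9.81 * 0.0007 = 11.055870
theta = 5.86 / 11.055870
theta = 0.5300

0.5300


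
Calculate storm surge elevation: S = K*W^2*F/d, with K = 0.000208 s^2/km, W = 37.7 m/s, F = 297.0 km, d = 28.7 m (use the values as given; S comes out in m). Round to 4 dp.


S = K * W^2 * F / d
W^2 = 37.7^2 = 1421.29
S = 0.000208 * 1421.29 * 297.0 / 28.7
Numerator = 0.000208 * 1421.29 * 297.0 = 87.801611
S = 87.801611 / 28.7 = 3.0593 m

3.0593


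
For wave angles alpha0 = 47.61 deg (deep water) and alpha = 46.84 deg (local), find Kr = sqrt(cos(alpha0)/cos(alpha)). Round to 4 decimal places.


Kr = sqrt(cos(alpha0) / cos(alpha))
cos(47.61) = 0.674173
cos(46.84) = 0.684038
Kr = sqrt(0.674173 / 0.684038)
Kr = sqrt(0.985579)
Kr = 0.9928

0.9928


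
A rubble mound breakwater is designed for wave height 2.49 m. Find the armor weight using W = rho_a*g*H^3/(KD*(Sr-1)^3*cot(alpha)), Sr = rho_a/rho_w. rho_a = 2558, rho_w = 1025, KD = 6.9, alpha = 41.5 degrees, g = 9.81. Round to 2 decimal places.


Sr = rho_a / rho_w = 2558 / 1025 = 2.495610
(Sr - 1) = 1.495610
(Sr - 1)^3 = 3.345453
cot(41.5) = 1 / tan(41.5) = 1 / 0.884725 = 1.130294
Numerator = 2558 * 9.81 * 2.49^3 = 387407.1116
Denominator = 6.9 * 3.345453 * 1.130294 = 26.091289
W = 387407.1116 / 26.091289
W = 14848.14 N

14848.14


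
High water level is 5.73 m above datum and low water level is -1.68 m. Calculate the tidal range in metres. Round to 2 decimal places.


Tidal range = High water - Low water
Tidal range = 5.73 - (-1.68)
Tidal range = 7.41 m

7.41


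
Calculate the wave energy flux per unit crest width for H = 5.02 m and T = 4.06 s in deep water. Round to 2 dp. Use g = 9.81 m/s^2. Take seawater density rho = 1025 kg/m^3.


P = rho * g^2 * H^2 * T / (32 * pi)
P = 1025 * 9.81^2 * 5.02^2 * 4.06 / (32 * pi)
P = 1025 * 96.2361 * 25.2004 * 4.06 / 100.53096
P = 100391.17 W/m

100391.17


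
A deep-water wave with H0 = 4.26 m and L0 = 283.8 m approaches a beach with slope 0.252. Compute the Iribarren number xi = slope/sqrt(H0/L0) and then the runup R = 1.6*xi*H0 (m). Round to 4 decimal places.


xi = slope / sqrt(H0/L0)
H0/L0 = 4.26/283.8 = 0.015011
sqrt(0.015011) = 0.122518
xi = 0.252 / 0.122518 = 2.056847
R = 1.6 * xi * H0 = 1.6 * 2.056847 * 4.26
R = 14.0195 m

14.0195


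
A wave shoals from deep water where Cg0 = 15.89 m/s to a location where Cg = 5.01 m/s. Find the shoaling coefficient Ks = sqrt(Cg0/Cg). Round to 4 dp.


Ks = sqrt(Cg0 / Cg)
Ks = sqrt(15.89 / 5.01)
Ks = sqrt(3.1717)
Ks = 1.7809

1.7809


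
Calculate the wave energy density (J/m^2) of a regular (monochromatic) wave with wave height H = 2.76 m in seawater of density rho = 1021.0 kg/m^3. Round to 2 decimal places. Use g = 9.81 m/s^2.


E = (1/8) * rho * g * H^2
E = (1/8) * 1021.0 * 9.81 * 2.76^2
E = 0.125 * 1021.0 * 9.81 * 7.6176
E = 9537.24 J/m^2

9537.24


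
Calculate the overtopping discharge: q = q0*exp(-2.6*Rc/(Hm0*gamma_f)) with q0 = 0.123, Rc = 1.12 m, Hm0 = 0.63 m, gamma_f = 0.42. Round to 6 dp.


q = q0 * exp(-2.6 * Rc / (Hm0 * gamma_f))
Exponent = -2.6 * 1.12 / (0.63 * 0.42)
= -2.6 * 1.12 / 0.2646
= -11.005291
exp(-11.005291) = 0.000017
q = 0.123 * 0.000017
q = 0.000002 m^3/s/m

0.000002


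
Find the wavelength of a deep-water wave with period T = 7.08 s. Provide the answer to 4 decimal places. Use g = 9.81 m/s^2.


L0 = g * T^2 / (2 * pi)
L0 = 9.81 * 7.08^2 / (2 * pi)
L0 = 9.81 * 50.1264 / 6.28319
L0 = 491.7400 / 6.28319
L0 = 78.2628 m

78.2628


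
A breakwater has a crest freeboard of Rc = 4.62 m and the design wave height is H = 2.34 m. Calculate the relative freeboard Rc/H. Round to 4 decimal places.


Relative freeboard = Rc / H
= 4.62 / 2.34
= 1.9744

1.9744


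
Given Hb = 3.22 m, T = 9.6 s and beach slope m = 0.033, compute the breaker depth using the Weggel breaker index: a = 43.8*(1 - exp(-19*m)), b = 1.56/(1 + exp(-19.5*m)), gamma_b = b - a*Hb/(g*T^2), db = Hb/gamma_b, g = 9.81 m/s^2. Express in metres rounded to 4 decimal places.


a = 43.8 * (1 - exp(-19 * m))
exp(-19 * 0.033) = exp(-0.6270) = 0.534192
a = 43.8 * (1 - 0.534192) = 20.402391
b = 1.56 / (1 + exp(-19.5 * m))
exp(-19.5 * 0.033) = exp(-0.6435) = 0.525450
b = 1.56 / (1 + 0.525450) = 1.022649
Hb / (g * T^2) = 3.22 / (9.81 * 9.6^2) = 3.22 / 904.0896 = 0.00356159
gamma_b = b - a * Hb/(g*T^2) = 1.022649 - 20.402391 * 0.00356159 = 0.949984
db = Hb / gamma_b = 3.22 / 0.949984
db = 3.3895 m

3.3895


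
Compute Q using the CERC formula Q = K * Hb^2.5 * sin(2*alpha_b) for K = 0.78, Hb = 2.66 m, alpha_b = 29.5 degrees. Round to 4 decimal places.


Q = K * Hb^2.5 * sin(2 * alpha_b)
Hb^2.5 = 2.66^2.5 = 11.539954
sin(2 * 29.5) = sin(59.0) = 0.857167
Q = 0.78 * 11.539954 * 0.857167
Q = 7.7155 m^3/s

7.7155


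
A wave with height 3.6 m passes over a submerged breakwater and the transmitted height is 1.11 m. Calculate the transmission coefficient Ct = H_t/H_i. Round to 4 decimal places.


Ct = H_t / H_i
Ct = 1.11 / 3.6
Ct = 0.3083

0.3083


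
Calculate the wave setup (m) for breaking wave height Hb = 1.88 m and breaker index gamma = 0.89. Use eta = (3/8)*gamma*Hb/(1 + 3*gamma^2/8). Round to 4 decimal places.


eta = (3/8) * gamma * Hb / (1 + 3*gamma^2/8)
Numerator = (3/8) * 0.89 * 1.88 = 0.627450
Denominator = 1 + 3*0.89^2/8 = 1 + 0.297038 = 1.297038
eta = 0.627450 / 1.297038
eta = 0.4838 m

0.4838


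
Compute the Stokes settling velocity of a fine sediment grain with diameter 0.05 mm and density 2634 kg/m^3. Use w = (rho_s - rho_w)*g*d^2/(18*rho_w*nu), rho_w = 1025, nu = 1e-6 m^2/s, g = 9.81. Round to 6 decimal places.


w = (rho_s - rho_w) * g * d^2 / (18 * rho_w * nu)
d = 0.05 mm = 0.000050 m
rho_s - rho_w = 2634 - 1025 = 1609
Numerator = 1609 * 9.81 * (0.000050)^2 = 0.000039460725
Denominator = 18 * 1025 * 1e-6 = 0.018450
w = 0.002139 m/s

0.002139


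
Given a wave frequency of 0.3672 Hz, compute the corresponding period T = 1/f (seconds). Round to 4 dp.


T = 1 / f
T = 1 / 0.3672
T = 2.7233 s

2.7233


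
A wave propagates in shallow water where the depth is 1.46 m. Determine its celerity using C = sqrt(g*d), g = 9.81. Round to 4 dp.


Using the shallow-water approximation:
C = sqrt(g * d) = sqrt(9.81 * 1.46)
C = sqrt(14.3226)
C = 3.7845 m/s

3.7845


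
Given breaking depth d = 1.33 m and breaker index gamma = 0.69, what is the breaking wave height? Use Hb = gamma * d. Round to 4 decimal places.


Hb = gamma * d
Hb = 0.69 * 1.33
Hb = 0.9177 m

0.9177


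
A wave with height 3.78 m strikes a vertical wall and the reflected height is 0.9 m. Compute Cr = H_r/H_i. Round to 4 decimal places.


Cr = H_r / H_i
Cr = 0.9 / 3.78
Cr = 0.2381

0.2381


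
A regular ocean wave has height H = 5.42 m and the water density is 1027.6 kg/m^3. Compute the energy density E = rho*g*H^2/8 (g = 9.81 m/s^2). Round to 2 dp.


E = (1/8) * rho * g * H^2
E = (1/8) * 1027.6 * 9.81 * 5.42^2
E = 0.125 * 1027.6 * 9.81 * 29.3764
E = 37017.04 J/m^2

37017.04


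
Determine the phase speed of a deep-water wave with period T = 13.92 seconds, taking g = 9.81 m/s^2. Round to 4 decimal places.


We use the deep-water celerity formula:
C = g * T / (2 * pi)
C = 9.81 * 13.92 / (2 * 3.14159...)
C = 136.555200 / 6.283185
C = 21.7334 m/s

21.7334


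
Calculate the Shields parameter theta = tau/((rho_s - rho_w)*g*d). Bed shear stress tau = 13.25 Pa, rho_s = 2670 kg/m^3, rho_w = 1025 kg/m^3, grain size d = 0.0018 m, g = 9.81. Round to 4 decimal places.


theta = tau / ((rho_s - rho_w) * g * d)
rho_s - rho_w = 2670 - 1025 = 1645
Denominator = 1645 * 9.81 * 0.0018 = 29.047410
theta = 13.25 / 29.047410
theta = 0.4562

0.4562


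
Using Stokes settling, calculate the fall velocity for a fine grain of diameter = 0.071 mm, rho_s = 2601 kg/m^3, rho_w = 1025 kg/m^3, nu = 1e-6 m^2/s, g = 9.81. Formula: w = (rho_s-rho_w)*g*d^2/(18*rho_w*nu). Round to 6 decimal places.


w = (rho_s - rho_w) * g * d^2 / (18 * rho_w * nu)
d = 0.071 mm = 0.000071 m
rho_s - rho_w = 2601 - 1025 = 1576
Numerator = 1576 * 9.81 * (0.000071)^2 = 0.000077936683
Denominator = 18 * 1025 * 1e-6 = 0.018450
w = 0.004224 m/s

0.004224


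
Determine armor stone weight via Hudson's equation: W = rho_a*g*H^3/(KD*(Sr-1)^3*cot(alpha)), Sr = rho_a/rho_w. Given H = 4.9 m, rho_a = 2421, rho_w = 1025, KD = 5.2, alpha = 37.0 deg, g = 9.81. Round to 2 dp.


Sr = rho_a / rho_w = 2421 / 1025 = 2.361951
(Sr - 1) = 1.361951
(Sr - 1)^3 = 2.526298
cot(37.0) = 1 / tan(37.0) = 1 / 0.753554 = 1.327045
Numerator = 2421 * 9.81 * 4.9^3 = 2794164.9265
Denominator = 5.2 * 2.526298 * 1.327045 = 17.433059
W = 2794164.9265 / 17.433059
W = 160279.67 N

160279.67


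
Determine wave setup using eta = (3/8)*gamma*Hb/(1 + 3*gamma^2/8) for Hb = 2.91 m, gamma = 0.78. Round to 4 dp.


eta = (3/8) * gamma * Hb / (1 + 3*gamma^2/8)
Numerator = (3/8) * 0.78 * 2.91 = 0.851175
Denominator = 1 + 3*0.78^2/8 = 1 + 0.228150 = 1.228150
eta = 0.851175 / 1.228150
eta = 0.6931 m

0.6931


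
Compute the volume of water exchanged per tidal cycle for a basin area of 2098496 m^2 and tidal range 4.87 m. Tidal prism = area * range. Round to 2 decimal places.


Tidal prism = Area * Tidal range
P = 2098496 * 4.87
P = 10219675.52 m^3

10219675.52


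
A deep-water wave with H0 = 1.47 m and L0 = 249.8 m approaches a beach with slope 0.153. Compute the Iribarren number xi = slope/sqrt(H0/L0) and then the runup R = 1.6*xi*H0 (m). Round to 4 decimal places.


xi = slope / sqrt(H0/L0)
H0/L0 = 1.47/249.8 = 0.005885
sqrt(0.005885) = 0.076712
xi = 0.153 / 0.076712 = 1.994477
R = 1.6 * xi * H0 = 1.6 * 1.994477 * 1.47
R = 4.6910 m

4.6910


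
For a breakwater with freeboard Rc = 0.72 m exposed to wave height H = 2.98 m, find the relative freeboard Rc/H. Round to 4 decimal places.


Relative freeboard = Rc / H
= 0.72 / 2.98
= 0.2416

0.2416


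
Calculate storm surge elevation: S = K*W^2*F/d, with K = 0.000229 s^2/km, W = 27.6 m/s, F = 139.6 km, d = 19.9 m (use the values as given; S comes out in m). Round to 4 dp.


S = K * W^2 * F / d
W^2 = 27.6^2 = 761.76
S = 0.000229 * 761.76 * 139.6 / 19.9
Numerator = 0.000229 * 761.76 * 139.6 = 24.352248
S = 24.352248 / 19.9 = 1.2237 m

1.2237


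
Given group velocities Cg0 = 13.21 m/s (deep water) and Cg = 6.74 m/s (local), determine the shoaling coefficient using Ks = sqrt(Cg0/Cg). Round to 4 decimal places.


Ks = sqrt(Cg0 / Cg)
Ks = sqrt(13.21 / 6.74)
Ks = sqrt(1.9599)
Ks = 1.4000

1.4000


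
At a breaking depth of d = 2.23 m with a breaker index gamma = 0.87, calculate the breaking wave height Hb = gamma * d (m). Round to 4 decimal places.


Hb = gamma * d
Hb = 0.87 * 2.23
Hb = 1.9401 m

1.9401


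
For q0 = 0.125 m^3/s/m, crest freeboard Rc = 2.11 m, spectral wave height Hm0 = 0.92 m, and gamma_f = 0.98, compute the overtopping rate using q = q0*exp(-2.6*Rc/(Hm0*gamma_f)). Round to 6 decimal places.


q = q0 * exp(-2.6 * Rc / (Hm0 * gamma_f))
Exponent = -2.6 * 2.11 / (0.92 * 0.98)
= -2.6 * 2.11 / 0.9016
= -6.084738
exp(-6.084738) = 0.002277
q = 0.125 * 0.002277
q = 0.000285 m^3/s/m

0.000285


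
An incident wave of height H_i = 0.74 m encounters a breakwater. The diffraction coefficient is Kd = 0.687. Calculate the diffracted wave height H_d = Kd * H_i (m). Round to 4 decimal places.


H_d = Kd * H_i
H_d = 0.687 * 0.74
H_d = 0.5084 m

0.5084


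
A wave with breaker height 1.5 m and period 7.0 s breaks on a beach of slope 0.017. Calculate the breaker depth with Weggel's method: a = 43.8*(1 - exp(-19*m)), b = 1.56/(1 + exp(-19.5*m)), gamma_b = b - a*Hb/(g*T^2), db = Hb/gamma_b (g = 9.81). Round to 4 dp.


a = 43.8 * (1 - exp(-19 * m))
exp(-19 * 0.017) = exp(-0.3230) = 0.723974
a = 43.8 * (1 - 0.723974) = 12.089945
b = 1.56 / (1 + exp(-19.5 * m))
exp(-19.5 * 0.017) = exp(-0.3315) = 0.717846
b = 1.56 / (1 + 0.717846) = 0.908114
Hb / (g * T^2) = 1.5 / (9.81 * 7.0^2) = 1.5 / 480.6900 = 0.00312051
gamma_b = b - a * Hb/(g*T^2) = 0.908114 - 12.089945 * 0.00312051 = 0.870387
db = Hb / gamma_b = 1.5 / 0.870387
db = 1.7234 m

1.7234


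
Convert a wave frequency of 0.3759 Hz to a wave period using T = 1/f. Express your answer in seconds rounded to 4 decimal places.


T = 1 / f
T = 1 / 0.3759
T = 2.6603 s

2.6603


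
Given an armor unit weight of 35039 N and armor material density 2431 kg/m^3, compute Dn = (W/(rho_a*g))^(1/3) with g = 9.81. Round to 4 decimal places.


V = W / (rho_a * g)
V = 35039 / (2431 * 9.81)
V = 35039 / 23848.11
V = 1.469257 m^3
Dn = V^(1/3) = 1.469257^(1/3)
Dn = 1.1368 m

1.1368


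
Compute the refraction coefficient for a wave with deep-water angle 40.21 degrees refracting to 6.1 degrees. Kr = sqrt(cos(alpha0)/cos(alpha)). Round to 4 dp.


Kr = sqrt(cos(alpha0) / cos(alpha))
cos(40.21) = 0.763683
cos(6.1) = 0.994338
Kr = sqrt(0.763683 / 0.994338)
Kr = sqrt(0.768032)
Kr = 0.8764

0.8764


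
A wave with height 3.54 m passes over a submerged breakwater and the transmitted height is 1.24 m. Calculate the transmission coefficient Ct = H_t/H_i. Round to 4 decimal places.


Ct = H_t / H_i
Ct = 1.24 / 3.54
Ct = 0.3503

0.3503


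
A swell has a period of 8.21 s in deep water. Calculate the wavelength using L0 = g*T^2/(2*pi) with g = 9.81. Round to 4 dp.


L0 = g * T^2 / (2 * pi)
L0 = 9.81 * 8.21^2 / (2 * pi)
L0 = 9.81 * 67.4041 / 6.28319
L0 = 661.2342 / 6.28319
L0 = 105.2387 m

105.2387


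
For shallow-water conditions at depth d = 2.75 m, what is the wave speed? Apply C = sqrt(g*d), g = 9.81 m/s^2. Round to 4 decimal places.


Using the shallow-water approximation:
C = sqrt(g * d) = sqrt(9.81 * 2.75)
C = sqrt(26.9775)
C = 5.1940 m/s

5.1940


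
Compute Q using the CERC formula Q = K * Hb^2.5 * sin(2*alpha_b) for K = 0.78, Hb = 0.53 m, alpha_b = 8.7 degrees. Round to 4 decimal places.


Q = K * Hb^2.5 * sin(2 * alpha_b)
Hb^2.5 = 0.53^2.5 = 0.204498
sin(2 * 8.7) = sin(17.4) = 0.299041
Q = 0.78 * 0.204498 * 0.299041
Q = 0.0477 m^3/s

0.0477


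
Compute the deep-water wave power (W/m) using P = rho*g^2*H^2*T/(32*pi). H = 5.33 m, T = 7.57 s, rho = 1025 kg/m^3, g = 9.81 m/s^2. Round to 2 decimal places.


P = rho * g^2 * H^2 * T / (32 * pi)
P = 1025 * 9.81^2 * 5.33^2 * 7.57 / (32 * pi)
P = 1025 * 96.2361 * 28.4089 * 7.57 / 100.53096
P = 211014.51 W/m

211014.51


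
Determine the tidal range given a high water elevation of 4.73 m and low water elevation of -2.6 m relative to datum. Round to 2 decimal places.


Tidal range = High water - Low water
Tidal range = 4.73 - (-2.6)
Tidal range = 7.33 m

7.33


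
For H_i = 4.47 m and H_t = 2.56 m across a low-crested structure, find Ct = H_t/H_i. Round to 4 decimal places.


Ct = H_t / H_i
Ct = 2.56 / 4.47
Ct = 0.5727

0.5727


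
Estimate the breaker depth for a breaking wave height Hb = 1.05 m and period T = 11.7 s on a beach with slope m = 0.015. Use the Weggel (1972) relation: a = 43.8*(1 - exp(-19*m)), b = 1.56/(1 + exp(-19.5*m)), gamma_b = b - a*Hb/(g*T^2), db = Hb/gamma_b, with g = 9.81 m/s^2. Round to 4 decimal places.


a = 43.8 * (1 - exp(-19 * m))
exp(-19 * 0.015) = exp(-0.2850) = 0.752014
a = 43.8 * (1 - 0.752014) = 10.861776
b = 1.56 / (1 + exp(-19.5 * m))
exp(-19.5 * 0.015) = exp(-0.2925) = 0.746395
b = 1.56 / (1 + 0.746395) = 0.893269
Hb / (g * T^2) = 1.05 / (9.81 * 11.7^2) = 1.05 / 1342.8909 = 0.00078190
gamma_b = b - a * Hb/(g*T^2) = 0.893269 - 10.861776 * 0.00078190 = 0.884776
db = Hb / gamma_b = 1.05 / 0.884776
db = 1.1867 m

1.1867


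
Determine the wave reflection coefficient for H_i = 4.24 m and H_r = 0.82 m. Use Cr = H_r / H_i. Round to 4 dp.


Cr = H_r / H_i
Cr = 0.82 / 4.24
Cr = 0.1934

0.1934


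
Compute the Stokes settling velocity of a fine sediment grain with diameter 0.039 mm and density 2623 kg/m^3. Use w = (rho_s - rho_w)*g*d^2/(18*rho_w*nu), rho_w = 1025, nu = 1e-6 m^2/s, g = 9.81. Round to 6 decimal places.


w = (rho_s - rho_w) * g * d^2 / (18 * rho_w * nu)
d = 0.039 mm = 0.000039 m
rho_s - rho_w = 2623 - 1025 = 1598
Numerator = 1598 * 9.81 * (0.000039)^2 = 0.000023843774
Denominator = 18 * 1025 * 1e-6 = 0.018450
w = 0.001292 m/s

0.001292


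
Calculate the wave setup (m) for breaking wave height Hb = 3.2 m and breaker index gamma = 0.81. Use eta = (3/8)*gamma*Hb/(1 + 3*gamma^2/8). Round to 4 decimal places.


eta = (3/8) * gamma * Hb / (1 + 3*gamma^2/8)
Numerator = (3/8) * 0.81 * 3.2 = 0.972000
Denominator = 1 + 3*0.81^2/8 = 1 + 0.246038 = 1.246038
eta = 0.972000 / 1.246038
eta = 0.7801 m

0.7801


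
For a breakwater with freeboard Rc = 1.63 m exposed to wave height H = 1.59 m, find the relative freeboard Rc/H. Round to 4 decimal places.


Relative freeboard = Rc / H
= 1.63 / 1.59
= 1.0252

1.0252


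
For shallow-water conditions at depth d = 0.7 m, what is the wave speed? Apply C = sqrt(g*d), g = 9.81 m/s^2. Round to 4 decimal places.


Using the shallow-water approximation:
C = sqrt(g * d) = sqrt(9.81 * 0.7)
C = sqrt(6.8670)
C = 2.6205 m/s

2.6205


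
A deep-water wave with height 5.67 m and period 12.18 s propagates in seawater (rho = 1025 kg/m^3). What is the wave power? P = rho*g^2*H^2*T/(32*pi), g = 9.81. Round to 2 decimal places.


P = rho * g^2 * H^2 * T / (32 * pi)
P = 1025 * 9.81^2 * 5.67^2 * 12.18 / (32 * pi)
P = 1025 * 96.2361 * 32.1489 * 12.18 / 100.53096
P = 384215.99 W/m

384215.99


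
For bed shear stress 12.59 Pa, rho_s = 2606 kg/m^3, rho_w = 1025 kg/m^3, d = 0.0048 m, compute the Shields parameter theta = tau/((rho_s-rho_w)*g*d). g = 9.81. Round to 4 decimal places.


theta = tau / ((rho_s - rho_w) * g * d)
rho_s - rho_w = 2606 - 1025 = 1581
Denominator = 1581 * 9.81 * 0.0048 = 74.446128
theta = 12.59 / 74.446128
theta = 0.1691

0.1691


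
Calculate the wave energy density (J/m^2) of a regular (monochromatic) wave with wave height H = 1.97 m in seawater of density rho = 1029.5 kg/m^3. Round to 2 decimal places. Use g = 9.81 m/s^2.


E = (1/8) * rho * g * H^2
E = (1/8) * 1029.5 * 9.81 * 1.97^2
E = 0.125 * 1029.5 * 9.81 * 3.8809
E = 4899.34 J/m^2

4899.34


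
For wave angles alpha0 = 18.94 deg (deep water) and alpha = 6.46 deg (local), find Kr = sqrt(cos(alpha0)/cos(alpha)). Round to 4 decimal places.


Kr = sqrt(cos(alpha0) / cos(alpha))
cos(18.94) = 0.945859
cos(6.46) = 0.993651
Kr = sqrt(0.945859 / 0.993651)
Kr = sqrt(0.951903)
Kr = 0.9757

0.9757


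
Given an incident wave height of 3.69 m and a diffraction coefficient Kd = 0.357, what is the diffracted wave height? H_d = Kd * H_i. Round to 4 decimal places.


H_d = Kd * H_i
H_d = 0.357 * 3.69
H_d = 1.3173 m

1.3173


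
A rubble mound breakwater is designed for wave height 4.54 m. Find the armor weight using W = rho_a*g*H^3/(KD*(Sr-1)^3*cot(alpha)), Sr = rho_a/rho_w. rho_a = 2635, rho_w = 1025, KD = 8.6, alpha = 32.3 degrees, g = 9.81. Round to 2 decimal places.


Sr = rho_a / rho_w = 2635 / 1025 = 2.570732
(Sr - 1) = 1.570732
(Sr - 1)^3 = 3.875306
cot(32.3) = 1 / tan(32.3) = 1 / 0.632174 = 1.581844
Numerator = 2635 * 9.81 * 4.54^3 = 2418895.9396
Denominator = 8.6 * 3.875306 * 1.581844 = 52.719104
W = 2418895.9396 / 52.719104
W = 45882.72 N

45882.72


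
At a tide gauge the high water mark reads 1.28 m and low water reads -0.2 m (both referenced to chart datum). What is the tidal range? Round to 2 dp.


Tidal range = High water - Low water
Tidal range = 1.28 - (-0.2)
Tidal range = 1.48 m

1.48


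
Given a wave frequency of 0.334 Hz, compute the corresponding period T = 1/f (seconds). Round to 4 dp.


T = 1 / f
T = 1 / 0.334
T = 2.9940 s

2.9940


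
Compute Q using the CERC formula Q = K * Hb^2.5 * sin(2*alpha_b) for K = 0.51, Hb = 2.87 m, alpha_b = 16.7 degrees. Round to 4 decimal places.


Q = K * Hb^2.5 * sin(2 * alpha_b)
Hb^2.5 = 2.87^2.5 = 13.954194
sin(2 * 16.7) = sin(33.4) = 0.550481
Q = 0.51 * 13.954194 * 0.550481
Q = 3.9176 m^3/s

3.9176


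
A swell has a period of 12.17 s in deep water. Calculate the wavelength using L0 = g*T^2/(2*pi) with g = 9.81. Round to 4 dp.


L0 = g * T^2 / (2 * pi)
L0 = 9.81 * 12.17^2 / (2 * pi)
L0 = 9.81 * 148.1089 / 6.28319
L0 = 1452.9483 / 6.28319
L0 = 231.2439 m

231.2439


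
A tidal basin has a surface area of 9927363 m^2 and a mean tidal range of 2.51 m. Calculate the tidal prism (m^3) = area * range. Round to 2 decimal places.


Tidal prism = Area * Tidal range
P = 9927363 * 2.51
P = 24917681.13 m^3

24917681.13


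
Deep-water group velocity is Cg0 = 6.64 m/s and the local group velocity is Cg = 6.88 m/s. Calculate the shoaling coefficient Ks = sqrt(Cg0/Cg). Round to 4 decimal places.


Ks = sqrt(Cg0 / Cg)
Ks = sqrt(6.64 / 6.88)
Ks = sqrt(0.9651)
Ks = 0.9824

0.9824


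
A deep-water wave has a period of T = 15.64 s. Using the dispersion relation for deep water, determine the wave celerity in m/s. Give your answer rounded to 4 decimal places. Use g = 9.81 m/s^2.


We use the deep-water celerity formula:
C = g * T / (2 * pi)
C = 9.81 * 15.64 / (2 * 3.14159...)
C = 153.428400 / 6.283185
C = 24.4189 m/s

24.4189


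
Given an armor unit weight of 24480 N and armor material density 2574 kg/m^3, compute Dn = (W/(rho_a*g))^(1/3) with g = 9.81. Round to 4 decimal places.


V = W / (rho_a * g)
V = 24480 / (2574 * 9.81)
V = 24480 / 25250.94
V = 0.969469 m^3
Dn = V^(1/3) = 0.969469^(1/3)
Dn = 0.9897 m

0.9897


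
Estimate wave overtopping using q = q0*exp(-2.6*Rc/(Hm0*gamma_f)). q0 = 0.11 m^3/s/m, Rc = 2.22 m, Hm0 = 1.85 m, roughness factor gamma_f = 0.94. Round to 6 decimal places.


q = q0 * exp(-2.6 * Rc / (Hm0 * gamma_f))
Exponent = -2.6 * 2.22 / (1.85 * 0.94)
= -2.6 * 2.22 / 1.7390
= -3.319149
exp(-3.319149) = 0.036184
q = 0.11 * 0.036184
q = 0.003980 m^3/s/m

0.003980


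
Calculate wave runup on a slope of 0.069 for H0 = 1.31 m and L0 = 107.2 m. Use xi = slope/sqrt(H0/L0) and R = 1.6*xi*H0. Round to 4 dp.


xi = slope / sqrt(H0/L0)
H0/L0 = 1.31/107.2 = 0.012220
sqrt(0.012220) = 0.110545
xi = 0.069 / 0.110545 = 0.624181
R = 1.6 * xi * H0 = 1.6 * 0.624181 * 1.31
R = 1.3083 m

1.3083


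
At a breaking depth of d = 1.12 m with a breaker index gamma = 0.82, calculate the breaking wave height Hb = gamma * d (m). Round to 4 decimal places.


Hb = gamma * d
Hb = 0.82 * 1.12
Hb = 0.9184 m

0.9184


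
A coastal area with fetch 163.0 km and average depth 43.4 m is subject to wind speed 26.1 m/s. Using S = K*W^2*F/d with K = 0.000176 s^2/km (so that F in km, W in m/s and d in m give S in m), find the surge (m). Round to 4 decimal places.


S = K * W^2 * F / d
W^2 = 26.1^2 = 681.21
S = 0.000176 * 681.21 * 163.0 / 43.4
Numerator = 0.000176 * 681.21 * 163.0 = 19.542552
S = 19.542552 / 43.4 = 0.4503 m

0.4503
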